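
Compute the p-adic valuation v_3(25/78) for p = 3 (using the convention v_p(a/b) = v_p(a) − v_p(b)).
v_3(25/78) = -1

Factor powers of 3 from the numerator and denominator of the reduced fraction: 25 = 3^0 · 25 and 78 = 3^1 · 26. Apply v_p(a/b) = v_p(a) − v_p(b): v_3(25/78) = 0 − 1 = -1.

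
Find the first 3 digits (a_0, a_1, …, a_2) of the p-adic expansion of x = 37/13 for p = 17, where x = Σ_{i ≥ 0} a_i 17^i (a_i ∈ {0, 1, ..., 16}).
(a_0, …, a_2) = (12, 6, 14)

v_17(37/13) = 0 (numerator and denominator both coprime to 17), so x ∈ ℤ_17^×. Compute digits iteratively via a_i = x_i mod 17, x_{i+1} = (x_i − a_i)/17, with x_0 = x:
  x_0 = 37/13;  a_0 = 12;  x_1 = (x_0 − 12)/17 = -7/13
  x_1 = -7/13;  a_1 = 6;  x_2 = (x_1 − 6)/17 = -5/13
  x_2 = -5/13;  a_2 = 14;  x_3 = (x_2 − 14)/17 = -11/13
Digits: (12, 6, 14).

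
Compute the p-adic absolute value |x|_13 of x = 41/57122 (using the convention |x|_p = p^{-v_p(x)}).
|41/57122|_13 = 28561

Step 1 — compute v_13(x) by factoring powers of 13 out of the numerator and denominator: v_13(41/57122) = -4. Step 2 — apply |x|_p = p^{-v_p(x)} = 13^{4} = 28561.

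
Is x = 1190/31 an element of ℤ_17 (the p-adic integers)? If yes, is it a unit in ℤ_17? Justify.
x ∈ ℤ_17 but not a unit; v_17(x) = 1 > 0

ℤ_17 = {x ∈ ℚ_17 : v_17(x) ≥ 0} and ℤ_17^× = {x ∈ ℤ_17 : v_17(x) = 0}. Here v_17(1190/31) = v_17(num) − v_17(den) = 1; compare against these criteria.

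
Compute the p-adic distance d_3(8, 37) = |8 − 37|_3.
d_3(8, 37) = 1

Step 1 — x − y = 8 − 37 = -29. Step 2 — v_3(-29) = 0 (factor: -29 = −(3^0 · 29); the sign does not affect v_p). Step 3 — |x − y|_3 = 3^{0} = 1.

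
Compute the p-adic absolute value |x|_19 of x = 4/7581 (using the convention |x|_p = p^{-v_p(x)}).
|4/7581|_19 = 361

Step 1 — compute v_19(x) by factoring powers of 19 out of the numerator and denominator: v_19(4/7581) = -2. Step 2 — apply |x|_p = p^{-v_p(x)} = 19^{2} = 361.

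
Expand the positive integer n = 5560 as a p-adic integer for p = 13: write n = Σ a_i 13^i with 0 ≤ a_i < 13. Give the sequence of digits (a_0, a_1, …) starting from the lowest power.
(a_0, a_1, …) = (9, 11, 6, 2)

Repeated division by 13 gives the digits low-to-high: 5560 = 9 + 11·13^1 + 6·13^2 + 2·13^3. Digit sequence: (9, 11, 6, 2).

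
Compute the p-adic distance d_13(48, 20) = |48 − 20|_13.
d_13(48, 20) = 1

Step 1 — x − y = 48 − 20 = 28. Step 2 — v_13(28) = 0 (factor: 28 = (13^0 · 28); the sign does not affect v_p). Step 3 — |x − y|_13 = 13^{0} = 1.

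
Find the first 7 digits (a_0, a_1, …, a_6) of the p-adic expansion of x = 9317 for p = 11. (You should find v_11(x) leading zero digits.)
(a_0, …, a_6) = (0, 0, 0, 7, 0, 0, 0)

v_11(9317) = 3, so a_0 = ... = a_2 = 0. Factor out: x = 11^3 · u with u = 7 a unit in ℤ_11. Expand u iteratively via a_{v+i} = u_i mod 11, u_{i+1} = (u_i − a_{v+i})/11:
  u_0 = 7;  a_3 = 7;  u_1 = (u_0 − 7)/11 = 0
  u_1 = 0;  a_4 = 0;  u_2 = (u_1 − 0)/11 = 0
  u_2 = 0;  a_5 = 0;  u_3 = (u_2 − 0)/11 = 0
  u_3 = 0;  a_6 = 0;  u_4 = (u_3 − 0)/11 = 0
Digits: (0, 0, 0, 7, 0, 0, 0).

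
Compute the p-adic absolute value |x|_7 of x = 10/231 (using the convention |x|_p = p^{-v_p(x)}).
|10/231|_7 = 7

Step 1 — compute v_7(x) by factoring powers of 7 out of the numerator and denominator: v_7(10/231) = -1. Step 2 — apply |x|_p = p^{-v_p(x)} = 7^{1} = 7.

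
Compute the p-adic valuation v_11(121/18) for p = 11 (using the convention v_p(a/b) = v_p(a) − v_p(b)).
v_11(121/18) = 2

Factor powers of 11 from the numerator and denominator of the reduced fraction: 121 = 11^2 · 1 and 18 = 11^0 · 18. Apply v_p(a/b) = v_p(a) − v_p(b): v_11(121/18) = 2 − 0 = 2.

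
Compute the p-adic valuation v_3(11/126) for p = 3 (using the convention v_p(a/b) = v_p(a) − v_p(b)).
v_3(11/126) = -2

Factor powers of 3 from the numerator and denominator of the reduced fraction: 11 = 3^0 · 11 and 126 = 3^2 · 14. Apply v_p(a/b) = v_p(a) − v_p(b): v_3(11/126) = 0 − 2 = -2.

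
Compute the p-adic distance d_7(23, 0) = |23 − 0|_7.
d_7(23, 0) = 1

Step 1 — x − y = 23 − 0 = 23. Step 2 — v_7(23) = 0 (factor: 23 = (7^0 · 23); the sign does not affect v_p). Step 3 — |x − y|_7 = 7^{0} = 1.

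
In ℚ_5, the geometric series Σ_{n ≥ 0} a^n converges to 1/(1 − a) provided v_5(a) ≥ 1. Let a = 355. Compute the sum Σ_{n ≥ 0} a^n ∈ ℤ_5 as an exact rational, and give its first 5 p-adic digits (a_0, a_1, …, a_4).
Σ a^n = 1/(1 − a) = -1/354;  first 5 digits = (1, 1, 0, 2, 0)

v_5(a) = 1 ≥ 1, so the series converges in ℤ_5 to 1/(1 − a) = 1/(1 − 355) = -1/354. Expand this rational in ℤ_5: compute digits iteratively via d_i = x_i mod 5, x_{i+1} = (x_i − d_i)/5. The first 5 digits are (1, 1, 0, 2, 0).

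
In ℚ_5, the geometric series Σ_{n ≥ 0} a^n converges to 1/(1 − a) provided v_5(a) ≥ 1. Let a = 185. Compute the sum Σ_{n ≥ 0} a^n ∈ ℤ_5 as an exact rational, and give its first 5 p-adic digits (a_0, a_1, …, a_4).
Σ a^n = 1/(1 − a) = -1/184;  first 5 digits = (1, 2, 1, 3, 1)

v_5(a) = 1 ≥ 1, so the series converges in ℤ_5 to 1/(1 − a) = 1/(1 − 185) = -1/184. Expand this rational in ℤ_5: compute digits iteratively via d_i = x_i mod 5, x_{i+1} = (x_i − d_i)/5. The first 5 digits are (1, 2, 1, 3, 1).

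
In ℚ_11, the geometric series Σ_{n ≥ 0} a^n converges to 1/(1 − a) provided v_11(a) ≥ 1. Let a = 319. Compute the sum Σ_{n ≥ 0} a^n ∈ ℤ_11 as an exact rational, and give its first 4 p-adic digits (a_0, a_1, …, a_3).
Σ a^n = 1/(1 − a) = -1/318;  first 4 digits = (1, 7, 7, 1)

v_11(a) = 1 ≥ 1, so the series converges in ℤ_11 to 1/(1 − a) = 1/(1 − 319) = -1/318. Expand this rational in ℤ_11: compute digits iteratively via d_i = x_i mod 11, x_{i+1} = (x_i − d_i)/11. The first 4 digits are (1, 7, 7, 1).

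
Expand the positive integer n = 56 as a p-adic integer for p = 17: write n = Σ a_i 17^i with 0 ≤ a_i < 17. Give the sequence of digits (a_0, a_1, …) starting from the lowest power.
(a_0, a_1, …) = (5, 3)

Repeated division by 17 gives the digits low-to-high: 56 = 5 + 3·17^1. Digit sequence: (5, 3).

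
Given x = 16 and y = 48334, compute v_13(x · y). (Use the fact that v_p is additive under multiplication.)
v_13(773344) = 3

v_p(x) = 0 (factor: 16 = 13^0 · 16); v_p(y) = 3 (factor: 48334 = 13^3 · 22). Additivity: v_p(xy) = v_p(x) + v_p(y) = 0 + 3 = 3. (Direct check: xy = 773344 = 13^3 · (352).)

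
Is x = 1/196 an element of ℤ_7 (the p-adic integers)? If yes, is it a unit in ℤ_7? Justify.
x ∉ ℤ_7 (v_7(x) = -2 < 0)

ℤ_7 = {x ∈ ℚ_7 : v_7(x) ≥ 0} and ℤ_7^× = {x ∈ ℤ_7 : v_7(x) = 0}. Here v_7(1/196) = v_7(num) − v_7(den) = -2; compare against these criteria.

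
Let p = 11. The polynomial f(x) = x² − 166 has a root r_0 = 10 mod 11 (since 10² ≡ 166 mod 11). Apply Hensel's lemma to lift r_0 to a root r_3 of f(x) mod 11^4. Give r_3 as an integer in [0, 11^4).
r_3 = 3486 (mod 14641)

Hensel's recurrence: r_{i+1} = r_i − f(r_i)·(f′(r_i))^{-1} mod 11^{i+2}, with f′(x) = 2x. Iterate:
  r_0 = 10 (mod 11)
  r_1 = 98 (mod 121)
  r_2 = 824 (mod 1331)
  r_3 = 3486 (mod 14641)
Final: r_3 = 3486, and one checks f(r_3) ≡ 0 mod 11^4.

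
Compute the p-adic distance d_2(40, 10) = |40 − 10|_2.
d_2(40, 10) = 1/2

Step 1 — x − y = 40 − 10 = 30. Step 2 — v_2(30) = 1 (factor: 30 = (2^1 · 15); the sign does not affect v_p). Step 3 — |x − y|_2 = 2^{-1} = 1/2.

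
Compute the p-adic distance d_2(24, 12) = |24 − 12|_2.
d_2(24, 12) = 1/4

Step 1 — x − y = 24 − 12 = 12. Step 2 — v_2(12) = 2 (factor: 12 = (2^2 · 3); the sign does not affect v_p). Step 3 — |x − y|_2 = 2^{-2} = 1/4.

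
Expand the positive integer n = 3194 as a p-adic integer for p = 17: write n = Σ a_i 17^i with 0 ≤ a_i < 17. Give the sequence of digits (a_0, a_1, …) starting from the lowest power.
(a_0, a_1, …) = (15, 0, 11)

Repeated division by 17 gives the digits low-to-high: 3194 = 15 + 11·17^2. Digit sequence: (15, 0, 11).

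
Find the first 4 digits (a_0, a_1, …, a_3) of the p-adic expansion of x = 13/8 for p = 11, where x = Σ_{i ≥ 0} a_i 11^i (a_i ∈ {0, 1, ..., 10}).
(a_0, …, a_3) = (3, 4, 1, 4)

v_11(13/8) = 0 (numerator and denominator both coprime to 11), so x ∈ ℤ_11^×. Compute digits iteratively via a_i = x_i mod 11, x_{i+1} = (x_i − a_i)/11, with x_0 = x:
  x_0 = 13/8;  a_0 = 3;  x_1 = (x_0 − 3)/11 = -1/8
  x_1 = -1/8;  a_1 = 4;  x_2 = (x_1 − 4)/11 = -3/8
  x_2 = -3/8;  a_2 = 1;  x_3 = (x_2 − 1)/11 = -1/8
  x_3 = -1/8;  a_3 = 4;  x_4 = (x_3 − 4)/11 = -3/8
Digits: (3, 4, 1, 4).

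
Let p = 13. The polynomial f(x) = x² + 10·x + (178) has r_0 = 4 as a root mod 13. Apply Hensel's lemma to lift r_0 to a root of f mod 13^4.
r_3 = 25003 (mod 28561)

Hensel: r_{i+1} = r_i − f(r_i)·(f′(r_i))^{-1} mod 13^{i+2}, f′(x) = 2x + 10. Iterate:
  r_0 = 4 (mod 13)
  r_1 = 160 (mod 169)
  r_2 = 836 (mod 2197)
  r_3 = 25003 (mod 28561)
Final: r = 25003 satisfies f(r) ≡ 0 mod 13^4.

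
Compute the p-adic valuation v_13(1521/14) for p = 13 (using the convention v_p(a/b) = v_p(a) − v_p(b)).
v_13(1521/14) = 2

Factor powers of 13 from the numerator and denominator of the reduced fraction: 1521 = 13^2 · 9 and 14 = 13^0 · 14. Apply v_p(a/b) = v_p(a) − v_p(b): v_13(1521/14) = 2 − 0 = 2.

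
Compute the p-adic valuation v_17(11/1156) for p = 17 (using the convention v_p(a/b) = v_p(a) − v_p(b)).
v_17(11/1156) = -2

Factor powers of 17 from the numerator and denominator of the reduced fraction: 11 = 17^0 · 11 and 1156 = 17^2 · 4. Apply v_p(a/b) = v_p(a) − v_p(b): v_17(11/1156) = 0 − 2 = -2.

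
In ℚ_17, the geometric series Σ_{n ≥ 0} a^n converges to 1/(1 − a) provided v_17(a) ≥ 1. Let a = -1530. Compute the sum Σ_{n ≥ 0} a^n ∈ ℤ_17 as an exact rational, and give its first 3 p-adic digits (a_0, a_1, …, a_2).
Σ a^n = 1/(1 − a) = 1/1531;  first 3 digits = (1, 12, 2)

v_17(a) = 1 ≥ 1, so the series converges in ℤ_17 to 1/(1 − a) = 1/(1 − (-1530)) = 1/1531. Expand this rational in ℤ_17: compute digits iteratively via d_i = x_i mod 17, x_{i+1} = (x_i − d_i)/17. The first 3 digits are (1, 12, 2).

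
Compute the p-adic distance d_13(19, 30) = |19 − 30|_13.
d_13(19, 30) = 1

Step 1 — x − y = 19 − 30 = -11. Step 2 — v_13(-11) = 0 (factor: -11 = −(13^0 · 11); the sign does not affect v_p). Step 3 — |x − y|_13 = 13^{0} = 1.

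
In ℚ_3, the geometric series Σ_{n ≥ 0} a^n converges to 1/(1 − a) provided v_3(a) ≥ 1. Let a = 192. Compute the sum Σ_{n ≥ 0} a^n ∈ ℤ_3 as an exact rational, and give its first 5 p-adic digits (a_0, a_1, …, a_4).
Σ a^n = 1/(1 − a) = -1/191;  first 5 digits = (1, 1, 1, 2, 2)

v_3(a) = 1 ≥ 1, so the series converges in ℤ_3 to 1/(1 − a) = 1/(1 − 192) = -1/191. Expand this rational in ℤ_3: compute digits iteratively via d_i = x_i mod 3, x_{i+1} = (x_i − d_i)/3. The first 5 digits are (1, 1, 1, 2, 2).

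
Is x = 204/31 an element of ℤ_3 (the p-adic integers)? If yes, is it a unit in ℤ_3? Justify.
x ∈ ℤ_3 but not a unit; v_3(x) = 1 > 0

ℤ_3 = {x ∈ ℚ_3 : v_3(x) ≥ 0} and ℤ_3^× = {x ∈ ℤ_3 : v_3(x) = 0}. Here v_3(204/31) = v_3(num) − v_3(den) = 1; compare against these criteria.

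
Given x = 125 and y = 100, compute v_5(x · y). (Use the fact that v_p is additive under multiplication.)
v_5(12500) = 5

v_p(x) = 3 (factor: 125 = 5^3 · 1); v_p(y) = 2 (factor: 100 = 5^2 · 4). Additivity: v_p(xy) = v_p(x) + v_p(y) = 3 + 2 = 5. (Direct check: xy = 12500 = 5^5 · (4).)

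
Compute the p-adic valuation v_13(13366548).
v_13(13366548) = 5

v_13(n) is the largest exponent k such that 13^k divides n. Factor out: 13366548 = 13^5 · 36. (Sign doesn't affect v_p.) So v_13(13366548) = 5.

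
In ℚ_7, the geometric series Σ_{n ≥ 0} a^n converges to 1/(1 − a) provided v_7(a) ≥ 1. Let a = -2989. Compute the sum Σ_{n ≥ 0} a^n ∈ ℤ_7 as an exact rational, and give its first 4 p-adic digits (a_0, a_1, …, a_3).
Σ a^n = 1/(1 − a) = 1/2990;  first 4 digits = (1, 0, 2, 5)

v_7(a) = 2 ≥ 1, so the series converges in ℤ_7 to 1/(1 − a) = 1/(1 − (-2989)) = 1/2990. Expand this rational in ℤ_7: compute digits iteratively via d_i = x_i mod 7, x_{i+1} = (x_i − d_i)/7. The first 4 digits are (1, 0, 2, 5).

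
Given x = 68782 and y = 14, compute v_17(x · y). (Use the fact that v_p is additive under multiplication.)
v_17(962948) = 3

v_p(x) = 3 (factor: 68782 = 17^3 · 14); v_p(y) = 0 (factor: 14 = 17^0 · 14). Additivity: v_p(xy) = v_p(x) + v_p(y) = 3 + 0 = 3. (Direct check: xy = 962948 = 17^3 · (196).)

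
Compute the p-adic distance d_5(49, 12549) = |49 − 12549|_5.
d_5(49, 12549) = 1/3125

Step 1 — x − y = 49 − 12549 = -12500. Step 2 — v_5(-12500) = 5 (factor: -12500 = −(5^5 · 4); the sign does not affect v_p). Step 3 — |x − y|_5 = 5^{-5} = 1/3125.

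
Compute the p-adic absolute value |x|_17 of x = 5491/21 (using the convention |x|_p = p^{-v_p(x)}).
|5491/21|_17 = 1/289

Step 1 — compute v_17(x) by factoring powers of 17 out of the numerator and denominator: v_17(5491/21) = 2. Step 2 — apply |x|_p = p^{-v_p(x)} = 17^{-2} = 1/289.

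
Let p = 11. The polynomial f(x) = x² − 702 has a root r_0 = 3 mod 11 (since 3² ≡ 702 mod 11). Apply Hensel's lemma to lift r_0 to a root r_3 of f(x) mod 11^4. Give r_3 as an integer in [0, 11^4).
r_3 = 9375 (mod 14641)

Hensel's recurrence: r_{i+1} = r_i − f(r_i)·(f′(r_i))^{-1} mod 11^{i+2}, with f′(x) = 2x. Iterate:
  r_0 = 3 (mod 11)
  r_1 = 58 (mod 121)
  r_2 = 58 (mod 1331)
  r_3 = 9375 (mod 14641)
Final: r_3 = 9375, and one checks f(r_3) ≡ 0 mod 11^4.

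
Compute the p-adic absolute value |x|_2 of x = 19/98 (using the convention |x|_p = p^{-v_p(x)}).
|19/98|_2 = 2

Step 1 — compute v_2(x) by factoring powers of 2 out of the numerator and denominator: v_2(19/98) = -1. Step 2 — apply |x|_p = p^{-v_p(x)} = 2^{1} = 2.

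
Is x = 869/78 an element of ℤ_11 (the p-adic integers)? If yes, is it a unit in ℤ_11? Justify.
x ∈ ℤ_11 but not a unit; v_11(x) = 1 > 0

ℤ_11 = {x ∈ ℚ_11 : v_11(x) ≥ 0} and ℤ_11^× = {x ∈ ℤ_11 : v_11(x) = 0}. Here v_11(869/78) = v_11(num) − v_11(den) = 1; compare against these criteria.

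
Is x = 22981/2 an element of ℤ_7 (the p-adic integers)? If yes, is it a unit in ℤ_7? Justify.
x ∈ ℤ_7 but not a unit; v_7(x) = 3 > 0

ℤ_7 = {x ∈ ℚ_7 : v_7(x) ≥ 0} and ℤ_7^× = {x ∈ ℤ_7 : v_7(x) = 0}. Here v_7(22981/2) = v_7(num) − v_7(den) = 3; compare against these criteria.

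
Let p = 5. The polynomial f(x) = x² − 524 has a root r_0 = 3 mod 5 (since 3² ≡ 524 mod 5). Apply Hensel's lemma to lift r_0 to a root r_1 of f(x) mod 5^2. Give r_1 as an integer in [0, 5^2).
r_1 = 18 (mod 25)

Hensel's recurrence: r_{i+1} = r_i − f(r_i)·(f′(r_i))^{-1} mod 5^{i+2}, with f′(x) = 2x. Iterate:
  r_0 = 3 (mod 5)
  r_1 = 18 (mod 25)
Final: r_1 = 18, and one checks f(r_1) ≡ 0 mod 5^2.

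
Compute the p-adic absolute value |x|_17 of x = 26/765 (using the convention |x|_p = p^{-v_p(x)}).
|26/765|_17 = 17

Step 1 — compute v_17(x) by factoring powers of 17 out of the numerator and denominator: v_17(26/765) = -1. Step 2 — apply |x|_p = p^{-v_p(x)} = 17^{1} = 17.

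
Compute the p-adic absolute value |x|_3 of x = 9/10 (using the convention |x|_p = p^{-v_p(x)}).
|9/10|_3 = 1/9

Step 1 — compute v_3(x) by factoring powers of 3 out of the numerator and denominator: v_3(9/10) = 2. Step 2 — apply |x|_p = p^{-v_p(x)} = 3^{-2} = 1/9.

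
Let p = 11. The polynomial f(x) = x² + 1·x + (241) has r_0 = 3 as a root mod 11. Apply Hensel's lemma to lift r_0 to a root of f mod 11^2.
r_1 = 36 (mod 121)

Hensel: r_{i+1} = r_i − f(r_i)·(f′(r_i))^{-1} mod 11^{i+2}, f′(x) = 2x + 1. Iterate:
  r_0 = 3 (mod 11)
  r_1 = 36 (mod 121)
Final: r = 36 satisfies f(r) ≡ 0 mod 11^2.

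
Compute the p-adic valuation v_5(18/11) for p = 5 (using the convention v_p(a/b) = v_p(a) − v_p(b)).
v_5(18/11) = 0

Factor powers of 5 from the numerator and denominator of the reduced fraction: 18 = 5^0 · 18 and 11 = 5^0 · 11. Apply v_p(a/b) = v_p(a) − v_p(b): v_5(18/11) = 0 − 0 = 0.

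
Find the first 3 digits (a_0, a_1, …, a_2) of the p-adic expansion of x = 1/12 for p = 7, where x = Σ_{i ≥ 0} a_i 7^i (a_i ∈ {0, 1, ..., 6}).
(a_0, …, a_2) = (3, 6, 2)

v_7(1/12) = 0 (numerator and denominator both coprime to 7), so x ∈ ℤ_7^×. Compute digits iteratively via a_i = x_i mod 7, x_{i+1} = (x_i − a_i)/7, with x_0 = x:
  x_0 = 1/12;  a_0 = 3;  x_1 = (x_0 − 3)/7 = -5/12
  x_1 = -5/12;  a_1 = 6;  x_2 = (x_1 − 6)/7 = -11/12
  x_2 = -11/12;  a_2 = 2;  x_3 = (x_2 − 2)/7 = -5/12
Digits: (3, 6, 2).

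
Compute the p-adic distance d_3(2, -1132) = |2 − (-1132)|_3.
d_3(2, -1132) = 1/81

Step 1 — x − y = 2 − (-1132) = 1134. Step 2 — v_3(1134) = 4 (factor: 1134 = (3^4 · 14); the sign does not affect v_p). Step 3 — |x − y|_3 = 3^{-4} = 1/81.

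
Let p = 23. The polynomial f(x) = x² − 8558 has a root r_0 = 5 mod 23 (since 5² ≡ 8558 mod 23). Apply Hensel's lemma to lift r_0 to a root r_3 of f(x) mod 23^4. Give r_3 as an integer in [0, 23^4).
r_3 = 23764 (mod 279841)

Hensel's recurrence: r_{i+1} = r_i − f(r_i)·(f′(r_i))^{-1} mod 23^{i+2}, with f′(x) = 2x. Iterate:
  r_0 = 5 (mod 23)
  r_1 = 488 (mod 529)
  r_2 = 11597 (mod 12167)
  r_3 = 23764 (mod 279841)
Final: r_3 = 23764, and one checks f(r_3) ≡ 0 mod 23^4.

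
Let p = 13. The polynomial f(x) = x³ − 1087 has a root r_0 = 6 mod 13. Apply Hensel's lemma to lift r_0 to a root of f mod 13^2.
r_1 = 97 (mod 169)

Hensel: r_{i+1} = r_i − f(r_i)/f′(r_i) mod 13^{i+2}, where f′(x) = 3x². Iterate:
  r_0 = 6 (mod 13)
  r_1 = 97 (mod 169)
Final: r = 97 with f(r) ≡ 0 mod 13^2.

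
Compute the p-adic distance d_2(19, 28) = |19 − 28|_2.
d_2(19, 28) = 1

Step 1 — x − y = 19 − 28 = -9. Step 2 — v_2(-9) = 0 (factor: -9 = −(2^0 · 9); the sign does not affect v_p). Step 3 — |x − y|_2 = 2^{0} = 1.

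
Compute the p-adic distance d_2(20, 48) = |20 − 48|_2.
d_2(20, 48) = 1/4

Step 1 — x − y = 20 − 48 = -28. Step 2 — v_2(-28) = 2 (factor: -28 = −(2^2 · 7); the sign does not affect v_p). Step 3 — |x − y|_2 = 2^{-2} = 1/4.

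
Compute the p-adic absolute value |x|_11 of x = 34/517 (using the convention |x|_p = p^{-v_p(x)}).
|34/517|_11 = 11

Step 1 — compute v_11(x) by factoring powers of 11 out of the numerator and denominator: v_11(34/517) = -1. Step 2 — apply |x|_p = p^{-v_p(x)} = 11^{1} = 11.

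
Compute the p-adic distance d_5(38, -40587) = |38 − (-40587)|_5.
d_5(38, -40587) = 1/3125

Step 1 — x − y = 38 − (-40587) = 40625. Step 2 — v_5(40625) = 5 (factor: 40625 = (5^5 · 13); the sign does not affect v_p). Step 3 — |x − y|_5 = 5^{-5} = 1/3125.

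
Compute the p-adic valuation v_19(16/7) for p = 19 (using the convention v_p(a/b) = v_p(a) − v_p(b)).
v_19(16/7) = 0

Factor powers of 19 from the numerator and denominator of the reduced fraction: 16 = 19^0 · 16 and 7 = 19^0 · 7. Apply v_p(a/b) = v_p(a) − v_p(b): v_19(16/7) = 0 − 0 = 0.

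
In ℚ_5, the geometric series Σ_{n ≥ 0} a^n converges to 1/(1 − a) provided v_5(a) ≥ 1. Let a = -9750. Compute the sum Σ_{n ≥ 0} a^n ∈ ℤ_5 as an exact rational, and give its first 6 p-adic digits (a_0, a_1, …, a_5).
Σ a^n = 1/(1 − a) = 1/9751;  first 6 digits = (1, 0, 0, 2, 4, 1)

v_5(a) = 3 ≥ 1, so the series converges in ℤ_5 to 1/(1 − a) = 1/(1 − (-9750)) = 1/9751. Expand this rational in ℤ_5: compute digits iteratively via d_i = x_i mod 5, x_{i+1} = (x_i − d_i)/5. The first 6 digits are (1, 0, 0, 2, 4, 1).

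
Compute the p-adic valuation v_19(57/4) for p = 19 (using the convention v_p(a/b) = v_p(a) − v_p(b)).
v_19(57/4) = 1

Factor powers of 19 from the numerator and denominator of the reduced fraction: 57 = 19^1 · 3 and 4 = 19^0 · 4. Apply v_p(a/b) = v_p(a) − v_p(b): v_19(57/4) = 1 − 0 = 1.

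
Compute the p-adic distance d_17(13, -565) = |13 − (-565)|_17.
d_17(13, -565) = 1/289

Step 1 — x − y = 13 − (-565) = 578. Step 2 — v_17(578) = 2 (factor: 578 = (17^2 · 2); the sign does not affect v_p). Step 3 — |x − y|_17 = 17^{-2} = 1/289.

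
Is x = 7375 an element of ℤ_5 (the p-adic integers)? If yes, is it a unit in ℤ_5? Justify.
x ∈ ℤ_5 but not a unit; v_5(x) = 3 > 0

ℤ_5 = {x ∈ ℚ_5 : v_5(x) ≥ 0} and ℤ_5^× = {x ∈ ℤ_5 : v_5(x) = 0}. Here v_5(7375) = v_5(num) − v_5(den) = 3; compare against these criteria.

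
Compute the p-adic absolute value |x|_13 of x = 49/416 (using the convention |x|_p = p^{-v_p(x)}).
|49/416|_13 = 13

Step 1 — compute v_13(x) by factoring powers of 13 out of the numerator and denominator: v_13(49/416) = -1. Step 2 — apply |x|_p = p^{-v_p(x)} = 13^{1} = 13.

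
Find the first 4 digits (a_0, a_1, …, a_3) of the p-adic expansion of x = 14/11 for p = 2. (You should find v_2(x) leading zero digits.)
(a_0, …, a_3) = (0, 1, 0, 1)

v_2(14/11) = 1, so a_0 = ... = a_0 = 0. Factor out: x = 2^1 · u with u = 7/11 a unit in ℤ_2. Expand u iteratively via a_{v+i} = u_i mod 2, u_{i+1} = (u_i − a_{v+i})/2:
  u_0 = 7/11;  a_1 = 1;  u_1 = (u_0 − 1)/2 = -2/11
  u_1 = -2/11;  a_2 = 0;  u_2 = (u_1 − 0)/2 = -1/11
  u_2 = -1/11;  a_3 = 1;  u_3 = (u_2 − 1)/2 = -6/11
Digits: (0, 1, 0, 1).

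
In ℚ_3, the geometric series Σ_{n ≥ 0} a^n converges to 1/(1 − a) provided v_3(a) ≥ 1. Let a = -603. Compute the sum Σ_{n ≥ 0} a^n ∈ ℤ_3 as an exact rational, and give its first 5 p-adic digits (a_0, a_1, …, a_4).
Σ a^n = 1/(1 − a) = 1/604;  first 5 digits = (1, 0, 2, 1, 2)

v_3(a) = 2 ≥ 1, so the series converges in ℤ_3 to 1/(1 − a) = 1/(1 − (-603)) = 1/604. Expand this rational in ℤ_3: compute digits iteratively via d_i = x_i mod 3, x_{i+1} = (x_i − d_i)/3. The first 5 digits are (1, 0, 2, 1, 2).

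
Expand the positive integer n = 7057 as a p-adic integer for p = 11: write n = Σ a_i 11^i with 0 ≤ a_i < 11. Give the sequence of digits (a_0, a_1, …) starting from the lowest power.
(a_0, a_1, …) = (6, 3, 3, 5)

Repeated division by 11 gives the digits low-to-high: 7057 = 6 + 3·11^1 + 3·11^2 + 5·11^3. Digit sequence: (6, 3, 3, 5).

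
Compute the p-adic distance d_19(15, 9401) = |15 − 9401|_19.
d_19(15, 9401) = 1/361

Step 1 — x − y = 15 − 9401 = -9386. Step 2 — v_19(-9386) = 2 (factor: -9386 = −(19^2 · 26); the sign does not affect v_p). Step 3 — |x − y|_19 = 19^{-2} = 1/361.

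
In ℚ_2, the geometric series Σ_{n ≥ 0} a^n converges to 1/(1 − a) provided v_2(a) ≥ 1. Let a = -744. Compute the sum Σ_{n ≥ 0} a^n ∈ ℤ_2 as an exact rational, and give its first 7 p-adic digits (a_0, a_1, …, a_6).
Σ a^n = 1/(1 − a) = 1/745;  first 7 digits = (1, 0, 0, 1, 1, 0, 1)

v_2(a) = 3 ≥ 1, so the series converges in ℤ_2 to 1/(1 − a) = 1/(1 − (-744)) = 1/745. Expand this rational in ℤ_2: compute digits iteratively via d_i = x_i mod 2, x_{i+1} = (x_i − d_i)/2. The first 7 digits are (1, 0, 0, 1, 1, 0, 1).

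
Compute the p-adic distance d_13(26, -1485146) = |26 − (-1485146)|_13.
d_13(26, -1485146) = 1/371293

Step 1 — x − y = 26 − (-1485146) = 1485172. Step 2 — v_13(1485172) = 5 (factor: 1485172 = (13^5 · 4); the sign does not affect v_p). Step 3 — |x − y|_13 = 13^{-5} = 1/371293.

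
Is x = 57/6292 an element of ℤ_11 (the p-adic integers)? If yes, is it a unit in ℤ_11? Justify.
x ∉ ℤ_11 (v_11(x) = -2 < 0)

ℤ_11 = {x ∈ ℚ_11 : v_11(x) ≥ 0} and ℤ_11^× = {x ∈ ℤ_11 : v_11(x) = 0}. Here v_11(57/6292) = v_11(num) − v_11(den) = -2; compare against these criteria.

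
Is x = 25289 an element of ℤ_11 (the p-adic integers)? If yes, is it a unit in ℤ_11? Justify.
x ∈ ℤ_11 but not a unit; v_11(x) = 3 > 0

ℤ_11 = {x ∈ ℚ_11 : v_11(x) ≥ 0} and ℤ_11^× = {x ∈ ℤ_11 : v_11(x) = 0}. Here v_11(25289) = v_11(num) − v_11(den) = 3; compare against these criteria.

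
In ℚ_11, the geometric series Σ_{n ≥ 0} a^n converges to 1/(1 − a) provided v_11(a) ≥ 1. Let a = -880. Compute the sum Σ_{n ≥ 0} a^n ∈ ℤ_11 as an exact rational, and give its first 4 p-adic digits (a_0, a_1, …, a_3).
Σ a^n = 1/(1 − a) = 1/881;  first 4 digits = (1, 8, 1, 4)

v_11(a) = 1 ≥ 1, so the series converges in ℤ_11 to 1/(1 − a) = 1/(1 − (-880)) = 1/881. Expand this rational in ℤ_11: compute digits iteratively via d_i = x_i mod 11, x_{i+1} = (x_i − d_i)/11. The first 4 digits are (1, 8, 1, 4).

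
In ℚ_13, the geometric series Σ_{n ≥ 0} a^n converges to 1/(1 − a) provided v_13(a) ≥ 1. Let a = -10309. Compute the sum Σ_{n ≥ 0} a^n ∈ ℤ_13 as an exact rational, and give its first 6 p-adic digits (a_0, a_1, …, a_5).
Σ a^n = 1/(1 − a) = 1/10310;  first 6 digits = (1, 0, 4, 8, 2, 0)

v_13(a) = 2 ≥ 1, so the series converges in ℤ_13 to 1/(1 − a) = 1/(1 − (-10309)) = 1/10310. Expand this rational in ℤ_13: compute digits iteratively via d_i = x_i mod 13, x_{i+1} = (x_i − d_i)/13. The first 6 digits are (1, 0, 4, 8, 2, 0).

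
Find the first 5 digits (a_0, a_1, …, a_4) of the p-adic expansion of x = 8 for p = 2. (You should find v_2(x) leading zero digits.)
(a_0, …, a_4) = (0, 0, 0, 1, 0)

v_2(8) = 3, so a_0 = ... = a_2 = 0. Factor out: x = 2^3 · u with u = 1 a unit in ℤ_2. Expand u iteratively via a_{v+i} = u_i mod 2, u_{i+1} = (u_i − a_{v+i})/2:
  u_0 = 1;  a_3 = 1;  u_1 = (u_0 − 1)/2 = 0
  u_1 = 0;  a_4 = 0;  u_2 = (u_1 − 0)/2 = 0
Digits: (0, 0, 0, 1, 0).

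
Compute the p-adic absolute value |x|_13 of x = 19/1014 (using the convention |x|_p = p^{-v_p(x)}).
|19/1014|_13 = 169

Step 1 — compute v_13(x) by factoring powers of 13 out of the numerator and denominator: v_13(19/1014) = -2. Step 2 — apply |x|_p = p^{-v_p(x)} = 13^{2} = 169.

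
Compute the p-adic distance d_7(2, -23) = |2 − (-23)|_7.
d_7(2, -23) = 1

Step 1 — x − y = 2 − (-23) = 25. Step 2 — v_7(25) = 0 (factor: 25 = (7^0 · 25); the sign does not affect v_p). Step 3 — |x − y|_7 = 7^{0} = 1.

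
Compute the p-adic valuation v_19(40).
v_19(40) = 0

v_19(n) is the largest exponent k such that 19^k divides n. Factor out: 40 = 19^0 · 40. (Sign doesn't affect v_p.) So v_19(40) = 0.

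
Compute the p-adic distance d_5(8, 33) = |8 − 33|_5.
d_5(8, 33) = 1/25

Step 1 — x − y = 8 − 33 = -25. Step 2 — v_5(-25) = 2 (factor: -25 = −(5^2 · 1); the sign does not affect v_p). Step 3 — |x − y|_5 = 5^{-2} = 1/25.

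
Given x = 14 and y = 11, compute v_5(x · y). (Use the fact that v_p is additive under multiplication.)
v_5(154) = 0

v_p(x) = 0 (factor: 14 = 5^0 · 14); v_p(y) = 0 (factor: 11 = 5^0 · 11). Additivity: v_p(xy) = v_p(x) + v_p(y) = 0 + 0 = 0. (Direct check: xy = 154 = 5^0 · (154).)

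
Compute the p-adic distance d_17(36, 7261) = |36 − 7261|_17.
d_17(36, 7261) = 1/289

Step 1 — x − y = 36 − 7261 = -7225. Step 2 — v_17(-7225) = 2 (factor: -7225 = −(17^2 · 25); the sign does not affect v_p). Step 3 — |x − y|_17 = 17^{-2} = 1/289.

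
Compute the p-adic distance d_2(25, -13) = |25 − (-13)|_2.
d_2(25, -13) = 1/2

Step 1 — x − y = 25 − (-13) = 38. Step 2 — v_2(38) = 1 (factor: 38 = (2^1 · 19); the sign does not affect v_p). Step 3 — |x − y|_2 = 2^{-1} = 1/2.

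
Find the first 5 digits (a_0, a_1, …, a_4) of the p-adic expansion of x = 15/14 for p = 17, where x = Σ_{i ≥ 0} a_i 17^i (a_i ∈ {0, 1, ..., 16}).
(a_0, …, a_4) = (12, 3, 1, 6, 13)

v_17(15/14) = 0 (numerator and denominator both coprime to 17), so x ∈ ℤ_17^×. Compute digits iteratively via a_i = x_i mod 17, x_{i+1} = (x_i − a_i)/17, with x_0 = x:
  x_0 = 15/14;  a_0 = 12;  x_1 = (x_0 − 12)/17 = -9/14
  x_1 = -9/14;  a_1 = 3;  x_2 = (x_1 − 3)/17 = -3/14
  x_2 = -3/14;  a_2 = 1;  x_3 = (x_2 − 1)/17 = -1/14
  x_3 = -1/14;  a_3 = 6;  x_4 = (x_3 − 6)/17 = -5/14
  x_4 = -5/14;  a_4 = 13;  x_5 = (x_4 − 13)/17 = -11/14
Digits: (12, 3, 1, 6, 13).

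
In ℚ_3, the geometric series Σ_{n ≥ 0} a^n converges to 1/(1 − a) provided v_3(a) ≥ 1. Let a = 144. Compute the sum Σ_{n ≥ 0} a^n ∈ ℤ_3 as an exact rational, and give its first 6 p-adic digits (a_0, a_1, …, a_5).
Σ a^n = 1/(1 − a) = -1/143;  first 6 digits = (1, 0, 1, 2, 2, 1)

v_3(a) = 2 ≥ 1, so the series converges in ℤ_3 to 1/(1 − a) = 1/(1 − 144) = -1/143. Expand this rational in ℤ_3: compute digits iteratively via d_i = x_i mod 3, x_{i+1} = (x_i − d_i)/3. The first 6 digits are (1, 0, 1, 2, 2, 1).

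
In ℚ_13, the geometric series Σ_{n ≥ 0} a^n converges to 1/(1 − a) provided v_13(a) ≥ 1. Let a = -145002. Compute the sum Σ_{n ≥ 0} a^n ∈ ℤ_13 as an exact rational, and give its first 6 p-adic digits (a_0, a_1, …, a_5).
Σ a^n = 1/(1 − a) = 1/145003;  first 6 digits = (1, 0, 0, 12, 7, 12)

v_13(a) = 3 ≥ 1, so the series converges in ℤ_13 to 1/(1 − a) = 1/(1 − (-145002)) = 1/145003. Expand this rational in ℤ_13: compute digits iteratively via d_i = x_i mod 13, x_{i+1} = (x_i − d_i)/13. The first 6 digits are (1, 0, 0, 12, 7, 12).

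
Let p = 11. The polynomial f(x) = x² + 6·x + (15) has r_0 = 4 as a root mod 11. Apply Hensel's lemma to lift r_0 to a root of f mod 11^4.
r_3 = 3293 (mod 14641)

Hensel: r_{i+1} = r_i − f(r_i)·(f′(r_i))^{-1} mod 11^{i+2}, f′(x) = 2x + 6. Iterate:
  r_0 = 4 (mod 11)
  r_1 = 26 (mod 121)
  r_2 = 631 (mod 1331)
  r_3 = 3293 (mod 14641)
Final: r = 3293 satisfies f(r) ≡ 0 mod 11^4.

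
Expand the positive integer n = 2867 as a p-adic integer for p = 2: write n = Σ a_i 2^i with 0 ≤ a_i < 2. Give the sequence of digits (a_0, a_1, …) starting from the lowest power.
(a_0, a_1, …) = (1, 1, 0, 0, 1, 1, 0, 0, 1, 1, 0, 1)

Repeated division by 2 gives the digits low-to-high: 2867 = 1 + 1·2^1 + 1·2^4 + 1·2^5 + 1·2^8 + 1·2^9 + 1·2^11. Digit sequence: (1, 1, 0, 0, 1, 1, 0, 0, 1, 1, 0, 1).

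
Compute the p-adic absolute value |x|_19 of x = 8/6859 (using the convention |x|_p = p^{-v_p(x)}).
|8/6859|_19 = 6859

Step 1 — compute v_19(x) by factoring powers of 19 out of the numerator and denominator: v_19(8/6859) = -3. Step 2 — apply |x|_p = p^{-v_p(x)} = 19^{3} = 6859.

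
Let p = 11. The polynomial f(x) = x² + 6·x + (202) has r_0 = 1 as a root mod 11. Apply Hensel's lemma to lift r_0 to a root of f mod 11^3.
r_2 = 958 (mod 1331)

Hensel: r_{i+1} = r_i − f(r_i)·(f′(r_i))^{-1} mod 11^{i+2}, f′(x) = 2x + 6. Iterate:
  r_0 = 1 (mod 11)
  r_1 = 111 (mod 121)
  r_2 = 958 (mod 1331)
Final: r = 958 satisfies f(r) ≡ 0 mod 11^3.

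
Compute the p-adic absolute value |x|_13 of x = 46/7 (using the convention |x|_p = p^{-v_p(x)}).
|46/7|_13 = 1

Step 1 — compute v_13(x) by factoring powers of 13 out of the numerator and denominator: v_13(46/7) = 0. Step 2 — apply |x|_p = p^{-v_p(x)} = 13^{0} = 1.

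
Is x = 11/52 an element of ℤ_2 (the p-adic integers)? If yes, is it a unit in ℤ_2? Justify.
x ∉ ℤ_2 (v_2(x) = -2 < 0)

ℤ_2 = {x ∈ ℚ_2 : v_2(x) ≥ 0} and ℤ_2^× = {x ∈ ℤ_2 : v_2(x) = 0}. Here v_2(11/52) = v_2(num) − v_2(den) = -2; compare against these criteria.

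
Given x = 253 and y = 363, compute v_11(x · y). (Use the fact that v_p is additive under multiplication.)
v_11(91839) = 3

v_p(x) = 1 (factor: 253 = 11^1 · 23); v_p(y) = 2 (factor: 363 = 11^2 · 3). Additivity: v_p(xy) = v_p(x) + v_p(y) = 1 + 2 = 3. (Direct check: xy = 91839 = 11^3 · (69).)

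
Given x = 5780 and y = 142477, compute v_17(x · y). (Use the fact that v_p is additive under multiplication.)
v_17(823517060) = 5

v_p(x) = 2 (factor: 5780 = 17^2 · 20); v_p(y) = 3 (factor: 142477 = 17^3 · 29). Additivity: v_p(xy) = v_p(x) + v_p(y) = 2 + 3 = 5. (Direct check: xy = 823517060 = 17^5 · (580).)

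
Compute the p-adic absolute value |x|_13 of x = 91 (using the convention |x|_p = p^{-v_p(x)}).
|91|_13 = 1/13

Step 1 — compute v_13(x) by factoring powers of 13 out of the numerator and denominator: v_13(91) = 1. Step 2 — apply |x|_p = p^{-v_p(x)} = 13^{-1} = 1/13.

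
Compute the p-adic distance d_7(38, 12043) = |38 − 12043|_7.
d_7(38, 12043) = 1/2401

Step 1 — x − y = 38 − 12043 = -12005. Step 2 — v_7(-12005) = 4 (factor: -12005 = −(7^4 · 5); the sign does not affect v_p). Step 3 — |x − y|_7 = 7^{-4} = 1/2401.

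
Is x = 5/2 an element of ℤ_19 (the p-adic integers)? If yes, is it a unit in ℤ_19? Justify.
x ∈ ℤ_19^× (unit); v_19(x) = 0

ℤ_19 = {x ∈ ℚ_19 : v_19(x) ≥ 0} and ℤ_19^× = {x ∈ ℤ_19 : v_19(x) = 0}. Here v_19(5/2) = v_19(num) − v_19(den) = 0; compare against these criteria.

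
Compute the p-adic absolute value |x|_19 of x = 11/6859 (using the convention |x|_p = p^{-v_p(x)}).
|11/6859|_19 = 6859

Step 1 — compute v_19(x) by factoring powers of 19 out of the numerator and denominator: v_19(11/6859) = -3. Step 2 — apply |x|_p = p^{-v_p(x)} = 19^{3} = 6859.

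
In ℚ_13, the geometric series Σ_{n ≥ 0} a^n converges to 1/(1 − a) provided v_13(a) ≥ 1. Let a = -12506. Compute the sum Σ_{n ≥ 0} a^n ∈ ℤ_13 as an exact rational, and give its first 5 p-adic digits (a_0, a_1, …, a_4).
Σ a^n = 1/(1 − a) = 1/12507;  first 5 digits = (1, 0, 4, 7, 2)

v_13(a) = 2 ≥ 1, so the series converges in ℤ_13 to 1/(1 − a) = 1/(1 − (-12506)) = 1/12507. Expand this rational in ℤ_13: compute digits iteratively via d_i = x_i mod 13, x_{i+1} = (x_i − d_i)/13. The first 5 digits are (1, 0, 4, 7, 2).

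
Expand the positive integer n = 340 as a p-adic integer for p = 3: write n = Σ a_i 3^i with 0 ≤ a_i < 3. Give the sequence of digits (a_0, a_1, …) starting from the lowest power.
(a_0, a_1, …) = (1, 2, 1, 0, 1, 1)

Repeated division by 3 gives the digits low-to-high: 340 = 1 + 2·3^1 + 1·3^2 + 1·3^4 + 1·3^5. Digit sequence: (1, 2, 1, 0, 1, 1).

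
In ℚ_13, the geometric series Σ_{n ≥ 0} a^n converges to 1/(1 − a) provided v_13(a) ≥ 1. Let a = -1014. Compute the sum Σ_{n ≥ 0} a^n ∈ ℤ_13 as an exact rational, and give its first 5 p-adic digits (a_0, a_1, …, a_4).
Σ a^n = 1/(1 − a) = 1/1015;  first 5 digits = (1, 0, 7, 12, 9)

v_13(a) = 2 ≥ 1, so the series converges in ℤ_13 to 1/(1 − a) = 1/(1 − (-1014)) = 1/1015. Expand this rational in ℤ_13: compute digits iteratively via d_i = x_i mod 13, x_{i+1} = (x_i − d_i)/13. The first 5 digits are (1, 0, 7, 12, 9).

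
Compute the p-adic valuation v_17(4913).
v_17(4913) = 3

v_17(n) is the largest exponent k such that 17^k divides n. Factor out: 4913 = 17^3 · 1. (Sign doesn't affect v_p.) So v_17(4913) = 3.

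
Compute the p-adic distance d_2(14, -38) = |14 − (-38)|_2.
d_2(14, -38) = 1/4

Step 1 — x − y = 14 − (-38) = 52. Step 2 — v_2(52) = 2 (factor: 52 = (2^2 · 13); the sign does not affect v_p). Step 3 — |x − y|_2 = 2^{-2} = 1/4.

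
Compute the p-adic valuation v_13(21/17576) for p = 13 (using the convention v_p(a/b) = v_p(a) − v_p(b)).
v_13(21/17576) = -3

Factor powers of 13 from the numerator and denominator of the reduced fraction: 21 = 13^0 · 21 and 17576 = 13^3 · 8. Apply v_p(a/b) = v_p(a) − v_p(b): v_13(21/17576) = 0 − 3 = -3.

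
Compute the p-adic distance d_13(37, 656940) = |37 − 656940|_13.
d_13(37, 656940) = 1/28561

Step 1 — x − y = 37 − 656940 = -656903. Step 2 — v_13(-656903) = 4 (factor: -656903 = −(13^4 · 23); the sign does not affect v_p). Step 3 — |x − y|_13 = 13^{-4} = 1/28561.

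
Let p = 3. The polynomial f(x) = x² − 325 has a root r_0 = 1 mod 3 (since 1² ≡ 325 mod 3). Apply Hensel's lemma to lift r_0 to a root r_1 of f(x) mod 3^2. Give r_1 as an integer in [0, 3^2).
r_1 = 1 (mod 9)

Hensel's recurrence: r_{i+1} = r_i − f(r_i)·(f′(r_i))^{-1} mod 3^{i+2}, with f′(x) = 2x. Iterate:
  r_0 = 1 (mod 3)
  r_1 = 1 (mod 9)
Final: r_1 = 1, and one checks f(r_1) ≡ 0 mod 3^2.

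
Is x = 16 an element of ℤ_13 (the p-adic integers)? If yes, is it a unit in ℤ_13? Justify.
x ∈ ℤ_13^× (unit); v_13(x) = 0

ℤ_13 = {x ∈ ℚ_13 : v_13(x) ≥ 0} and ℤ_13^× = {x ∈ ℤ_13 : v_13(x) = 0}. Here v_13(16) = v_13(num) − v_13(den) = 0; compare against these criteria.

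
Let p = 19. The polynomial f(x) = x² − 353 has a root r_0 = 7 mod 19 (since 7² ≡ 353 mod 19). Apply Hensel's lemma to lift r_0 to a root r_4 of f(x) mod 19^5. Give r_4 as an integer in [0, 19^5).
r_4 = 2044217 (mod 2476099)

Hensel's recurrence: r_{i+1} = r_i − f(r_i)·(f′(r_i))^{-1} mod 19^{i+2}, with f′(x) = 2x. Iterate:
  r_0 = 7 (mod 19)
  r_1 = 235 (mod 361)
  r_2 = 235 (mod 6859)
  r_3 = 89402 (mod 130321)
  r_4 = 2044217 (mod 2476099)
Final: r_4 = 2044217, and one checks f(r_4) ≡ 0 mod 19^5.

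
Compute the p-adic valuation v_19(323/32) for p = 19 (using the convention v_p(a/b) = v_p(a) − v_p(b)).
v_19(323/32) = 1

Factor powers of 19 from the numerator and denominator of the reduced fraction: 323 = 19^1 · 17 and 32 = 19^0 · 32. Apply v_p(a/b) = v_p(a) − v_p(b): v_19(323/32) = 1 − 0 = 1.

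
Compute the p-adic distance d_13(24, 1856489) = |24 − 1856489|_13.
d_13(24, 1856489) = 1/371293

Step 1 — x − y = 24 − 1856489 = -1856465. Step 2 — v_13(-1856465) = 5 (factor: -1856465 = −(13^5 · 5); the sign does not affect v_p). Step 3 — |x − y|_13 = 13^{-5} = 1/371293.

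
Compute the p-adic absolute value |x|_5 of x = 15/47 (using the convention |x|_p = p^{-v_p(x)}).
|15/47|_5 = 1/5

Step 1 — compute v_5(x) by factoring powers of 5 out of the numerator and denominator: v_5(15/47) = 1. Step 2 — apply |x|_p = p^{-v_p(x)} = 5^{-1} = 1/5.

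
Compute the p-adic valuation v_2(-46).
v_2(-46) = 1

v_2(n) is the largest exponent k such that 2^k divides n. Factor out: -46 = -2^1 · 23. (Sign doesn't affect v_p.) So v_2(-46) = 1.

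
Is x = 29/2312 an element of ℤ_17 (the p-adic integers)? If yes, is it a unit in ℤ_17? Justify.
x ∉ ℤ_17 (v_17(x) = -2 < 0)

ℤ_17 = {x ∈ ℚ_17 : v_17(x) ≥ 0} and ℤ_17^× = {x ∈ ℤ_17 : v_17(x) = 0}. Here v_17(29/2312) = v_17(num) − v_17(den) = -2; compare against these criteria.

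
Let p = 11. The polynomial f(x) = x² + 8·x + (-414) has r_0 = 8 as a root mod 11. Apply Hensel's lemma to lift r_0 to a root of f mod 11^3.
r_2 = 998 (mod 1331)

Hensel: r_{i+1} = r_i − f(r_i)·(f′(r_i))^{-1} mod 11^{i+2}, f′(x) = 2x + 8. Iterate:
  r_0 = 8 (mod 11)
  r_1 = 30 (mod 121)
  r_2 = 998 (mod 1331)
Final: r = 998 satisfies f(r) ≡ 0 mod 11^3.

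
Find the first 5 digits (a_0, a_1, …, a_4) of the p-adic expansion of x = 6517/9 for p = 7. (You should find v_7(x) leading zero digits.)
(a_0, …, a_4) = (0, 0, 0, 6, 1)

v_7(6517/9) = 3, so a_0 = ... = a_2 = 0. Factor out: x = 7^3 · u with u = 19/9 a unit in ℤ_7. Expand u iteratively via a_{v+i} = u_i mod 7, u_{i+1} = (u_i − a_{v+i})/7:
  u_0 = 19/9;  a_3 = 6;  u_1 = (u_0 − 6)/7 = -5/9
  u_1 = -5/9;  a_4 = 1;  u_2 = (u_1 − 1)/7 = -2/9
Digits: (0, 0, 0, 6, 1).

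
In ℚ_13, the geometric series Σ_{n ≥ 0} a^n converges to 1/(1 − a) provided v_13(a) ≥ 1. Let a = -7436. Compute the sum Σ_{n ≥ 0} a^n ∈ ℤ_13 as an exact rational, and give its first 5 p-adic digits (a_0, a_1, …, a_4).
Σ a^n = 1/(1 − a) = 1/7437;  first 5 digits = (1, 0, 8, 9, 11)

v_13(a) = 2 ≥ 1, so the series converges in ℤ_13 to 1/(1 − a) = 1/(1 − (-7436)) = 1/7437. Expand this rational in ℤ_13: compute digits iteratively via d_i = x_i mod 13, x_{i+1} = (x_i − d_i)/13. The first 5 digits are (1, 0, 8, 9, 11).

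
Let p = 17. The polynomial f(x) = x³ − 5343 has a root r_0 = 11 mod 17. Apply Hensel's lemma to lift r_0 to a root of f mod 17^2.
r_1 = 198 (mod 289)

Hensel: r_{i+1} = r_i − f(r_i)/f′(r_i) mod 17^{i+2}, where f′(x) = 3x². Iterate:
  r_0 = 11 (mod 17)
  r_1 = 198 (mod 289)
Final: r = 198 with f(r) ≡ 0 mod 17^2.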